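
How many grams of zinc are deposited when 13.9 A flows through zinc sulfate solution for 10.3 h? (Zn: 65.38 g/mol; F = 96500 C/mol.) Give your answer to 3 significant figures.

175 g

Charge passed = 13.9 × 37080 = 5.154×10^5 C
n(e⁻) = Q/F = 5.154×10^5/96500 = 5.341 mol
Zn²⁺ + 2e⁻ → Zn, so n(Zn) = 5.341 / 2 = 2.671 mol
m = 2.671 × 65.38 = 175 g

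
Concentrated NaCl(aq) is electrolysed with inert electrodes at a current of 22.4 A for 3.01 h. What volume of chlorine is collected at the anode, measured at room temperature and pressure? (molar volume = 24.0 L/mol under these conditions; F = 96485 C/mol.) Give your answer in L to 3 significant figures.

Charge passed = 22.4 × 10836 = 2.427×10^5 C
n(e⁻) = Q/F = 2.427×10^5/96485 = 2.515 mol
2Cl⁻ → Cl₂ + 2e⁻, so n(Cl₂) = 2.515 / 2 = 1.258 mol
V = 1.258 × 24.0 = 30.19 L

30.2 L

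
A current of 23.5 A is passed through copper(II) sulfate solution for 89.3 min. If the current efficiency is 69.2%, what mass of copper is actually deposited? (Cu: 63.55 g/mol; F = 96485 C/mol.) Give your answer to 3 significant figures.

Q = 23.5 × 5358 = 1.259×10^5 C
n(e⁻) = 1.259×10^5 / 96485 = 1.305 mol
Cu²⁺ + 2e⁻ → Cu, so theoretical m(Cu) = 0.6525 × 63.55 = 41.47 g
Actual mass = 69.2% × 41.47 = 28.7 g

28.7 g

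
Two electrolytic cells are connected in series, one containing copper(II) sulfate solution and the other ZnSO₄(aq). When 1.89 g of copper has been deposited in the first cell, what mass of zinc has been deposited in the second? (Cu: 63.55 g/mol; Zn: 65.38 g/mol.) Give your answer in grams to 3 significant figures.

1.94 g

n(Cu) = 1.89 / 63.55 = 0.02974 mol
Cu²⁺ + 2e⁻ → Cu, so n(e⁻) = 2 × 0.02974 = 0.05948 mol
In series, the same 0.05948 mol of electrons flows through the second cell.
Zn²⁺ + 2e⁻ → Zn, so n(Zn) = 0.05948 / 2 = 0.02974 mol
m(Zn) = 0.02974 × 65.38 = 1.94 g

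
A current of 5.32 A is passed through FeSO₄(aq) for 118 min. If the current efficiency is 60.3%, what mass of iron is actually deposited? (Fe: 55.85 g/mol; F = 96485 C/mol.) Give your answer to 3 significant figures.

6.57 g

Q = 5.32 × 7080 = 37670 C
n(e⁻) = 37670 / 96485 = 0.3904 mol
Fe²⁺ + 2e⁻ → Fe, so theoretical m(Fe) = 0.1952 × 55.85 = 10.90 g
Actual mass = 60.3% × 10.90 = 6.57 g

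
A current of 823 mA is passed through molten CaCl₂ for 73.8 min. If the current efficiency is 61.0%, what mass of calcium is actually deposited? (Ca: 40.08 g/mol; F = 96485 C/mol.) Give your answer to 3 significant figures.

0.462 g

Q = 0.823 × 4428 = 3644 C
n(e⁻) = 3644 / 96485 = 0.03777 mol
Ca²⁺ + 2e⁻ → Ca, so theoretical m(Ca) = 0.01889 × 40.08 = 0.7571 g
Actual mass = 61.0% × 0.7571 = 0.462 g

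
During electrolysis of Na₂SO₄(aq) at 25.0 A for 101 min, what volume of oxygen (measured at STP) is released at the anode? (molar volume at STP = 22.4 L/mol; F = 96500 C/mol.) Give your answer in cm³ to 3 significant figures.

8790 cm³

Q = It = 25.0 × 6060 = 1.515×10^5 C
n(e⁻) = 1.515×10^5 / 96500 = 1.570 mol
2H₂O → O₂ + 4H⁺ + 4e⁻, so n(O₂) = 1.570 / 4 = 0.3925 mol
V = 0.3925 × 22.4 = 8.792 L
= 8790 cm³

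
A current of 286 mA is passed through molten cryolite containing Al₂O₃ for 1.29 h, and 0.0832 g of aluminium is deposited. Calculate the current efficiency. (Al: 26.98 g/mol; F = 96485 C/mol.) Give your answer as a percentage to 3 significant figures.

Q = 0.286 × 4644 = 1328 C
n(e⁻) = 1328 / 96485 = 0.01376 mol
Al³⁺ + 3e⁻ → Al, so theoretical n(Al) = 0.004587 mol → 0.1238 g
Efficiency = 0.0832 / 0.1238 = 0.6721 = 67.2%

67.2%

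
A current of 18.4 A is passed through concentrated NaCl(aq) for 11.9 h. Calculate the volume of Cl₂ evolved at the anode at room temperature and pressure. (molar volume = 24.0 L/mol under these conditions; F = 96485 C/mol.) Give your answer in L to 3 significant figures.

98.0 L

Q = It = 18.4 × 42840 = 7.883×10^5 C
Moles of electrons = 7.883×10^5 / 96485 = 8.170 mol
2Cl⁻ → Cl₂ + 2e⁻, so n(Cl₂) = 8.170 / 2 = 4.085 mol
V = 4.085 × 24.0 = 98.04 L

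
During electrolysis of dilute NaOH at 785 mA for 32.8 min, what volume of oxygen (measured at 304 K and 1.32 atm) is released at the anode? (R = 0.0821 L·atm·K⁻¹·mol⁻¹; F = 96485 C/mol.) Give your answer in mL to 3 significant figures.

75.7 mL

Q = 0.785 A × 1968 s = 1545 C
n(e⁻) = 1545 / 96485 = 0.01601 mol
2H₂O → O₂ + 4H⁺ + 4e⁻, so n(O₂) = 0.01601 / 4 = 0.004003 mol
V = nRT/P = 0.004003 × 0.0821 × 304 / 1.32 = 0.07569 L
= 75.7 mL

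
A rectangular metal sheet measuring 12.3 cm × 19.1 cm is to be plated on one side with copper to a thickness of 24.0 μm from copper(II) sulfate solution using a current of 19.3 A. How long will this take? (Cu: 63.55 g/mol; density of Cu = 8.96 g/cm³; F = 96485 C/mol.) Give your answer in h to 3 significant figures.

0.221 h

Plated area = 12.3 × 19.1 = 234.9 cm²
Volume = 234.9 × 24.0×10⁻⁴ cm = 0.5638 cm³
m(Cu) = 0.5638 × 8.96 = 5.052 g
n(Cu) = 5.052 / 63.55 = 0.07950 mol; n(e⁻) = 2 × 0.07950 = 0.1590 mol
Q = 0.1590 × 96485 = 15340 C
t = 15340 / 19.3 = 794.8 s = 0.221 h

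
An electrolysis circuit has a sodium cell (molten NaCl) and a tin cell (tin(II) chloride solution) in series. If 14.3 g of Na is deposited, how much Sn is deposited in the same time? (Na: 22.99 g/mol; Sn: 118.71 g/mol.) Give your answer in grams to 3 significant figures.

36.9 g

n(Na) = 14.3 / 22.99 = 0.6220 mol
Na⁺ + e⁻ → Na, so n(e⁻) = 0.6220 mol
Since the cells are in series, n(e⁻) in the Sn cell is also 0.6220 mol.
Sn²⁺ + 2e⁻ → Sn, so n(Sn) = 0.6220 / 2 = 0.3110 mol
m(Sn) = 0.3110 × 118.71 = 36.9 g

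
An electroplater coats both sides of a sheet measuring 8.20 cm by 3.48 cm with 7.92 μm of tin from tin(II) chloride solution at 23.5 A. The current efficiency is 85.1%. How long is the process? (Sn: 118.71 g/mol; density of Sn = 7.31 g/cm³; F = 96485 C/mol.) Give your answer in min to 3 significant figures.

0.448 min

Plated area = 2 × 8.20 × 3.48 = 57.07 cm²
Volume = 57.07 × 7.92×10⁻⁴ cm = 0.04520 cm³
m(Sn) = 0.04520 × 7.31 = 0.3304 g
n(Sn) = 0.3304 / 118.71 = 0.002783 mol; n(e⁻) = 2 × 0.002783 = 0.005566 mol
Q = 0.005566 × 96485 / 0.851 = 631.1 C
t = 631.1 / 23.5 = 26.86 s = 0.448 min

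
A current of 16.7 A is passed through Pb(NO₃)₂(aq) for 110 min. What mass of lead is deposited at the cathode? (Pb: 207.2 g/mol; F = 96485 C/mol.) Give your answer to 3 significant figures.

Q = It = 16.7 × 6600 = 1.102×10^5 C
Moles of electrons = 1.102×10^5 / 96485 = 1.142 mol
Pb²⁺ + 2e⁻ → Pb, so n(Pb) = 1.142 / 2 = 0.5710 mol
m = 0.5710 × 207.2 = 118 g

118 g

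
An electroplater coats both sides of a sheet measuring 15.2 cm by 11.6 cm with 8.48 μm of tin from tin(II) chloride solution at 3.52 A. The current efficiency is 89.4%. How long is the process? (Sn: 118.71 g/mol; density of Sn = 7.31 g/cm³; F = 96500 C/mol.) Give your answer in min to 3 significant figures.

18.8 min

Plated area = 2 × 15.2 × 11.6 = 352.6 cm²
Volume = 352.6 × 8.48×10⁻⁴ cm = 0.2990 cm³
m(Sn) = 0.2990 × 7.31 = 2.186 g
n(Sn) = 2.186 / 118.71 = 0.01841 mol; n(e⁻) = 2 × 0.01841 = 0.03682 mol
Q = 0.03682 × 96500 / 0.894 = 3974 C
t = 3974 / 3.52 = 1129 s = 18.8 min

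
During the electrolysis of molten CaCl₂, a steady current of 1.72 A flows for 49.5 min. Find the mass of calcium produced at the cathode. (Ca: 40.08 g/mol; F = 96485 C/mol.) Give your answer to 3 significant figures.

1.06 g

Q = It = 1.72 × 2970 = 5108 C
Moles of electrons = 5108 / 96485 = 0.05294 mol
Ca²⁺ + 2e⁻ → Ca, so n(Ca) = 0.05294 / 2 = 0.02647 mol
m = 0.02647 × 40.08 = 1.06 g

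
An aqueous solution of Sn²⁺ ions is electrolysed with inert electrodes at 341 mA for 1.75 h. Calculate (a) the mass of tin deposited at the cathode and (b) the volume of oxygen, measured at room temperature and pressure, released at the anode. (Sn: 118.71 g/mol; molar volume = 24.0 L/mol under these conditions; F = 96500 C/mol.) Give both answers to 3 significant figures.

1.32 g Sn; 0.134 L O₂

Q = 0.341 × 6300 = 2148 C; n(e⁻) = 2148 / 96500 = 0.02226 mol
Cathode: Sn²⁺ + 2e⁻ → Sn → n(Sn) = 0.02226/2 = 0.01113 mol → 1.32 g
Anode: 2H₂O → O₂ + 4H⁺ + 4e⁻ → n(O₂) = 0.02226/4 = 0.005565 mol → 0.134 L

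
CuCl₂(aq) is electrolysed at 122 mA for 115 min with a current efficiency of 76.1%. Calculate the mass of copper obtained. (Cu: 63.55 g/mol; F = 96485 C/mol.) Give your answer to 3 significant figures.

0.211 g

Q = 0.122 × 6900 = 841.8 C
n(e⁻) = 841.8 / 96485 = 0.008725 mol
Cu²⁺ + 2e⁻ → Cu, so theoretical m(Cu) = 0.004363 × 63.55 = 0.2773 g
Actual mass = 76.1% × 0.2773 = 0.211 g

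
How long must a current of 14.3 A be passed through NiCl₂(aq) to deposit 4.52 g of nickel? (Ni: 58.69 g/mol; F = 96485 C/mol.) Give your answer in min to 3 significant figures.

n(Ni) = 4.52 / 58.69 = 0.07701 mol
Ni²⁺ + 2e⁻ → Ni, so n(e⁻) = 2 × 0.07701 = 0.1540 mol
Q = 0.1540 × 96485 = 14860 C
t = Q / I = 14860 / 14.3 = 1039 s = 17.3 min

17.3 min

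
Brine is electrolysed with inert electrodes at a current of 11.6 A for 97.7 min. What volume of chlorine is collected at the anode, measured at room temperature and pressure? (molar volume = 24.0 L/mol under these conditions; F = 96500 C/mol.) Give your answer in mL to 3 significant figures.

8460 mL

Charge passed = 11.6 × 5862 = 68000 C
n(e⁻) = Q/F = 68000/96500 = 0.7047 mol
2Cl⁻ → Cl₂ + 2e⁻, so n(Cl₂) = 0.7047 / 2 = 0.3524 mol
V = 0.3524 × 24.0 = 8.458 L
= 8460 mL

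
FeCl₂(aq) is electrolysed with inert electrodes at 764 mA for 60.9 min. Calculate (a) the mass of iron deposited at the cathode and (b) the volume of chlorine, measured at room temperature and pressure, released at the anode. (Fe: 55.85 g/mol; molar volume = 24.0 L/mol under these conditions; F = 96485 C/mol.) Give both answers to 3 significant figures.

0.808 g Fe; 0.347 L Cl₂

Q = 0.764 × 3654 = 2792 C; n(e⁻) = 2792 / 96485 = 0.02894 mol
Cathode: Fe²⁺ + 2e⁻ → Fe → n(Fe) = 0.02894/2 = 0.01447 mol → 0.808 g
Anode: 2Cl⁻ → Cl₂ + 2e⁻ → n(Cl₂) = 0.02894/2 = 0.01447 mol → 0.347 L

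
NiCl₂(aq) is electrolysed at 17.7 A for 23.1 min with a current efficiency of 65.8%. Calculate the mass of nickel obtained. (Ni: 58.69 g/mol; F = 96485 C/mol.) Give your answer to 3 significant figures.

Q = 17.7 × 1386 = 24530 C
n(e⁻) = 24530 / 96485 = 0.2542 mol
Ni²⁺ + 2e⁻ → Ni, so theoretical m(Ni) = 0.1271 × 58.69 = 7.459 g
Actual mass = 65.8% × 7.459 = 4.91 g

4.91 g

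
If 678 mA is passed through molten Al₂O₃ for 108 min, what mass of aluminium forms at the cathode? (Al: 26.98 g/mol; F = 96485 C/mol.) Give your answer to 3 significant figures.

Q = It = 0.678 × 6480 = 4393 C
n(e⁻) = 4393 / 96485 = 0.04553 mol
Al³⁺ + 3e⁻ → Al, so n(Al) = 0.04553 / 3 = 0.01518 mol
m = 0.01518 × 26.98 = 0.410 g

0.410 g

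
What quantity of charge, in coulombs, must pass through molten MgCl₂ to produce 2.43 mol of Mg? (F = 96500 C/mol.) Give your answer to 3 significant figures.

Mg²⁺ + 2e⁻ → Mg, so n(e⁻) = 2 × 2.43 = 4.860 mol
Q = 4.860 × 96500 = 4.690×10^5 C

4.69×10^5 C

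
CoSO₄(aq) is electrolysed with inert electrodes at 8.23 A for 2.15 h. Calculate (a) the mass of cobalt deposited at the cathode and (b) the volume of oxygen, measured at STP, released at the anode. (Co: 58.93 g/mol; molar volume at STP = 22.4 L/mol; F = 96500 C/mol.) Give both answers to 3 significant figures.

Q = 8.23 × 7740 = 63700 C; n(e⁻) = 63700 / 96500 = 0.6601 mol
Cathode: Co²⁺ + 2e⁻ → Co → n(Co) = 0.6601/2 = 0.3301 mol → 19.5 g
Anode: 2H₂O → O₂ + 4H⁺ + 4e⁻ → n(O₂) = 0.6601/4 = 0.1650 mol → 3.70 L

19.5 g Co; 3.70 L O₂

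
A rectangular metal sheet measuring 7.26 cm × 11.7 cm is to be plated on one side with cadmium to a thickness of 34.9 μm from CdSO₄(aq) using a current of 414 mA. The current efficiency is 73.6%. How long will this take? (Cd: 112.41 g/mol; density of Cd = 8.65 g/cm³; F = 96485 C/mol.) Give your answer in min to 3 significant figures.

Plated area = 7.26 × 11.7 = 84.94 cm²
Volume = 84.94 × 34.9×10⁻⁴ cm = 0.2964 cm³
m(Cd) = 0.2964 × 8.65 = 2.564 g
n(Cd) = 2.564 / 112.41 = 0.02281 mol; n(e⁻) = 2 × 0.02281 = 0.04562 mol
Q = 0.04562 × 96485 / 0.736 = 5980 C
t = 5980 / 0.414 = 14440 s = 241 min

241 min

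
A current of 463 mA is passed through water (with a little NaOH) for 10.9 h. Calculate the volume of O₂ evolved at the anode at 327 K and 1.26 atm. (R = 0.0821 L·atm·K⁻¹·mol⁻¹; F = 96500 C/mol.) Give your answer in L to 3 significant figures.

Charge passed = 0.463 × 39240 = 18170 C
Moles of electrons = 18170 / 96500 = 0.1883 mol
2H₂O → O₂ + 4H⁺ + 4e⁻, so n(O₂) = 0.1883 / 4 = 0.04708 mol
V = nRT/P = 0.04708 × 0.0821 × 327 / 1.26 = 1.003 L

1.00 L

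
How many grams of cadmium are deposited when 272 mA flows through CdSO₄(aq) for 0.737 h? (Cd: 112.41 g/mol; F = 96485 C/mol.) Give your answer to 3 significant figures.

Charge passed = 0.272 × 2653.2 = 721.7 C
Moles of electrons = 721.7 / 96485 = 0.007480 mol
Cd²⁺ + 2e⁻ → Cd, so n(Cd) = 0.007480 / 2 = 0.003740 mol
m = 0.003740 × 112.41 = 0.420 g

0.420 g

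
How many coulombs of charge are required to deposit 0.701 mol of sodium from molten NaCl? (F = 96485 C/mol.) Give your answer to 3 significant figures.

67600 C

Na⁺ + e⁻ → Na, so n(e⁻) = 1 × 0.701 = 0.7010 mol
Q = 0.7010 × 96485 = 67640 C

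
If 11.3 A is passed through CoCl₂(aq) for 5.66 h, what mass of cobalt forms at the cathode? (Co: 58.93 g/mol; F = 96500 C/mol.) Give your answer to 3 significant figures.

70.3 g

Charge passed = 11.3 × 20376 = 2.302×10^5 C
n(e⁻) = 2.302×10^5 / 96500 = 2.385 mol
Co²⁺ + 2e⁻ → Co, so n(Co) = 2.385 / 2 = 1.193 mol
m = 1.193 × 58.93 = 70.3 g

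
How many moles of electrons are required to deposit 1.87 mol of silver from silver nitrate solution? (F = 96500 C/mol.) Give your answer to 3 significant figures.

Ag⁺ + e⁻ → Ag, so n(e⁻) = 1 × 1.87 = 1.870 mol

1.87 mol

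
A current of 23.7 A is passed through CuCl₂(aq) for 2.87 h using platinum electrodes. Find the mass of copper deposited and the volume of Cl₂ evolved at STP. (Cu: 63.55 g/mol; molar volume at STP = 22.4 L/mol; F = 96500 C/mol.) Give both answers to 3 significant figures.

Q = 23.7 × 10332 = 2.449×10^5 C; n(e⁻) = 2.449×10^5 / 96500 = 2.538 mol
Cathode: Cu²⁺ + 2e⁻ → Cu → n(Cu) = 2.538/2 = 1.269 mol → 80.6 g
Anode: 2Cl⁻ → Cl₂ + 2e⁻ → n(Cl₂) = 2.538/2 = 1.269 mol → 28.4 L

80.6 g Cu; 28.4 L Cl₂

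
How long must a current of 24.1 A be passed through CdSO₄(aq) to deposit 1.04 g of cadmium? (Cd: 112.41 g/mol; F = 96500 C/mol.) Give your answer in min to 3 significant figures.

1.23 min

n(Cd) = 1.04 / 112.41 = 0.009252 mol
Cd²⁺ + 2e⁻ → Cd, so n(e⁻) = 2 × 0.009252 = 0.01850 mol
Q = 0.01850 × 96500 = 1785 C
t = Q / I = 1785 / 24.1 = 74.07 s = 1.23 min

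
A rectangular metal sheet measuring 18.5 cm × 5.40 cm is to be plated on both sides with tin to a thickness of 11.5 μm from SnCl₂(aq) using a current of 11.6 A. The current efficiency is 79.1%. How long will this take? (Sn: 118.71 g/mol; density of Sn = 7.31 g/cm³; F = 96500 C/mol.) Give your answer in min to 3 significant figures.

Plated area = 2 × 18.5 × 5.40 = 199.8 cm²
Volume = 199.8 × 11.5×10⁻⁴ cm = 0.2298 cm³
m(Sn) = 0.2298 × 7.31 = 1.680 g
n(Sn) = 1.680 / 118.71 = 0.01415 mol; n(e⁻) = 2 × 0.01415 = 0.02830 mol
Q = 0.02830 × 96500 / 0.791 = 3453 C
t = 3453 / 11.6 = 297.7 s = 4.96 min

4.96 min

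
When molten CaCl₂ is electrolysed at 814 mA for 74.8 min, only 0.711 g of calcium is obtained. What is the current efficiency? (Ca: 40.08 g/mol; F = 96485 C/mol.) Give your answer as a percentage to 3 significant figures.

Q = 0.814 × 4488 = 3653 C
n(e⁻) = 3653 / 96485 = 0.03786 mol
Ca²⁺ + 2e⁻ → Ca, so theoretical n(Ca) = 0.01893 mol → 0.7587 g
Efficiency = 0.711 / 0.7587 = 0.9371 = 93.7%

93.7%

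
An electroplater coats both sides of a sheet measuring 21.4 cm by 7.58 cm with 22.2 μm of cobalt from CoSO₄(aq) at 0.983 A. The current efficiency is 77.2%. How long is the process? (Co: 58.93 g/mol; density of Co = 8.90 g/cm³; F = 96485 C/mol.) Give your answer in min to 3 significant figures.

Plated area = 2 × 21.4 × 7.58 = 324.4 cm²
Volume = 324.4 × 22.2×10⁻⁴ cm = 0.7202 cm³
m(Co) = 0.7202 × 8.90 = 6.410 g
n(Co) = 6.410 / 58.93 = 0.1088 mol; n(e⁻) = 2 × 0.1088 = 0.2176 mol
Q = 0.2176 × 96485 / 0.772 = 27200 C
t = 27200 / 0.983 = 27670 s = 461 min

461 min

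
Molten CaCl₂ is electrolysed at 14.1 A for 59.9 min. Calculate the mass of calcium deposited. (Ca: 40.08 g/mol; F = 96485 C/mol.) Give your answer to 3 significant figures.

10.5 g

Q = It = 14.1 × 3594 = 50680 C
Moles of electrons = 50680 / 96485 = 0.5253 mol
Ca²⁺ + 2e⁻ → Ca, so n(Ca) = 0.5253 / 2 = 0.2627 mol
m = 0.2627 × 40.08 = 10.5 g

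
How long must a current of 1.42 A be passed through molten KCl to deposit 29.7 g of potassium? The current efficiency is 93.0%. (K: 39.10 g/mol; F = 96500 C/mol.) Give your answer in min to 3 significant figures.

925 min

n(K) = 29.7 / 39.10 = 0.7596 mol
K⁺ + e⁻ → K, so n(e⁻) = 0.7596 mol
Q = 0.7596 × 96500 / 0.930 = 78820 C
t = Q / I = 78820 / 1.42 = 55510 s = 925 min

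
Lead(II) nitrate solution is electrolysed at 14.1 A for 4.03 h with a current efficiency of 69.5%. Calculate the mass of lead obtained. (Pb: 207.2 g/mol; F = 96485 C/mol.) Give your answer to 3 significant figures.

Q = 14.1 × 14508 = 2.046×10^5 C
n(e⁻) = 2.046×10^5 / 96485 = 2.121 mol
Pb²⁺ + 2e⁻ → Pb, so theoretical m(Pb) = 1.061 × 207.2 = 219.8 g
Actual mass = 69.5% × 219.8 = 153 g

153 g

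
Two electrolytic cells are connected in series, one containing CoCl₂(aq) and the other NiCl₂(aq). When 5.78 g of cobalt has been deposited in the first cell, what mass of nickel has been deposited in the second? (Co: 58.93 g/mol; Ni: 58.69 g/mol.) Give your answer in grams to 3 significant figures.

5.76 g

n(Co) = 5.78 / 58.93 = 0.09808 mol
Co²⁺ + 2e⁻ → Co, so n(e⁻) = 2 × 0.09808 = 0.1962 mol
Same current for the same time ⇒ same n(e⁻) = 0.1962 mol in both cells.
Ni²⁺ + 2e⁻ → Ni, so n(Ni) = 0.1962 / 2 = 0.09810 mol
m(Ni) = 0.09810 × 58.69 = 5.76 g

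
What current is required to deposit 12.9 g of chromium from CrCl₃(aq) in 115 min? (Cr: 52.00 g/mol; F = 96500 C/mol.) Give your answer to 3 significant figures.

10.4 A

n(Cr) = 12.9 / 52.00 = 0.2481 mol
Cr³⁺ + 3e⁻ → Cr, so n(e⁻) = 3 × 0.2481 = 0.7443 mol
Q = 0.7443 × 96500 = 71820 C
I = Q / t = 71820 / 6900 s = 10.4 A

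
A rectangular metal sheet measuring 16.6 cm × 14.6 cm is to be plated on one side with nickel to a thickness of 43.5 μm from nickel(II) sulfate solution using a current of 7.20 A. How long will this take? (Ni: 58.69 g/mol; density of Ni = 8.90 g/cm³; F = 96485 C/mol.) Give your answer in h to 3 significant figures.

Plated area = 16.6 × 14.6 = 242.4 cm²
Volume = 242.4 × 43.5×10⁻⁴ cm = 1.054 cm³
m(Ni) = 1.054 × 8.90 = 9.381 g
n(Ni) = 9.381 / 58.69 = 0.1598 mol; n(e⁻) = 2 × 0.1598 = 0.3196 mol
Q = 0.3196 × 96485 = 30840 C
t = 30840 / 7.20 = 4283 s = 1.19 h

1.19 h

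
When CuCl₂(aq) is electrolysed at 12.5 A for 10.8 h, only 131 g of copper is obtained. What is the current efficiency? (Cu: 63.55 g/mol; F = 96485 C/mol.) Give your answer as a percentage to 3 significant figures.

81.8%

Q = 12.5 × 38880 = 4.860×10^5 C
n(e⁻) = 4.860×10^5 / 96485 = 5.037 mol
Cu²⁺ + 2e⁻ → Cu, so theoretical n(Cu) = 2.519 mol → 160.1 g
Efficiency = 131 / 160.1 = 0.8182 = 81.8%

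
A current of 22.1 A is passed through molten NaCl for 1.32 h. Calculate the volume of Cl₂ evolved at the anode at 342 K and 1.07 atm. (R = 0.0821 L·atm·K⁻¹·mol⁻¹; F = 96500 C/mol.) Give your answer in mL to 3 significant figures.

Charge passed = 22.1 × 4752 = 1.050×10^5 C
n(e⁻) = Q/F = 1.050×10^5/96500 = 1.088 mol
2Cl⁻ → Cl₂ + 2e⁻, so n(Cl₂) = 1.088 / 2 = 0.5440 mol
V = nRT/P = 0.5440 × 0.0821 × 342 / 1.07 = 14.28 L
= 14300 mL

14300 mL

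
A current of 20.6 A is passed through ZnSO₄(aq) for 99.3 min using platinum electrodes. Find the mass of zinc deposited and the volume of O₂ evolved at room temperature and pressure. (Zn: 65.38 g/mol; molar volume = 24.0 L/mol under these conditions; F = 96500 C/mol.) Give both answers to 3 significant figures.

41.6 g Zn; 7.63 L O₂

Q = 20.6 × 5958 = 1.227×10^5 C; n(e⁻) = 1.227×10^5 / 96500 = 1.272 mol
Cathode: Zn²⁺ + 2e⁻ → Zn → n(Zn) = 1.272/2 = 0.6360 mol → 41.6 g
Anode: 2H₂O → O₂ + 4H⁺ + 4e⁻ → n(O₂) = 1.272/4 = 0.3180 mol → 7.63 L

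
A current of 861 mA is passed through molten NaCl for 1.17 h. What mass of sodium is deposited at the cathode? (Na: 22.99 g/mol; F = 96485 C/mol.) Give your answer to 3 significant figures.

Q = It = 0.861 × 4212 = 3627 C
Moles of electrons = 3627 / 96485 = 0.03759 mol
Na⁺ + e⁻ → Na, so n(Na) = 0.03759 mol
m = 0.03759 × 22.99 = 0.864 g

0.864 g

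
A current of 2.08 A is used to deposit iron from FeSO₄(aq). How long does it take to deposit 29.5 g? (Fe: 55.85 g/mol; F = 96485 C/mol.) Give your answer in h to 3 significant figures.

13.6 h

n(Fe) = 29.5 / 55.85 = 0.5282 mol
Fe²⁺ + 2e⁻ → Fe, so n(e⁻) = 2 × 0.5282 = 1.056 mol
Q = 1.056 × 96485 = 1.019×10^5 C
t = Q / I = 1.019×10^5 / 2.08 = 48990 s = 13.6 h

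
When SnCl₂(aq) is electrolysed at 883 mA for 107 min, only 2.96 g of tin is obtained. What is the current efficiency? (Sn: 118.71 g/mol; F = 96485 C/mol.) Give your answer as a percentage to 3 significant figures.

Q = 0.883 × 6420 = 5669 C
n(e⁻) = 5669 / 96485 = 0.05876 mol
Sn²⁺ + 2e⁻ → Sn, so theoretical n(Sn) = 0.02938 mol → 3.488 g
Efficiency = 2.96 / 3.488 = 0.8486 = 84.9%

84.9%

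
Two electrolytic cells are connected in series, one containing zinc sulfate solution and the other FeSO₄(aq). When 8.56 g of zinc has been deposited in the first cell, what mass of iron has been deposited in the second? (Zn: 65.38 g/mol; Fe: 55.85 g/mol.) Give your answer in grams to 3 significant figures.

7.31 g

n(Zn) = 8.56 / 65.38 = 0.1309 mol
Zn²⁺ + 2e⁻ → Zn, so n(e⁻) = 2 × 0.1309 = 0.2618 mol
Same current for the same time ⇒ same n(e⁻) = 0.2618 mol in both cells.
Fe²⁺ + 2e⁻ → Fe, so n(Fe) = 0.2618 / 2 = 0.1309 mol
m(Fe) = 0.1309 × 55.85 = 7.31 g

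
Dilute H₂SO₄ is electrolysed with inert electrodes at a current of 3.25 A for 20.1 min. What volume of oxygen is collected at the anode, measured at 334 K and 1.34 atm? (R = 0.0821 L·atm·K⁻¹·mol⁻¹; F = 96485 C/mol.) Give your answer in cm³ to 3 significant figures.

Q = It = 3.25 × 1206 = 3920 C
Moles of electrons = 3920 / 96485 = 0.04063 mol
2H₂O → O₂ + 4H⁺ + 4e⁻, so n(O₂) = 0.04063 / 4 = 0.01016 mol
V = nRT/P = 0.01016 × 0.0821 × 334 / 1.34 = 0.2079 L
= 208 cm³

208 cm³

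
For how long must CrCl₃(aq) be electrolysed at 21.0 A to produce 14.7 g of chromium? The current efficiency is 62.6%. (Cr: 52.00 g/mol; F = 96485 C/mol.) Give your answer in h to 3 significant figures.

n(Cr) = 14.7 / 52.00 = 0.2827 mol
Cr³⁺ + 3e⁻ → Cr, so n(e⁻) = 3 × 0.2827 = 0.8481 mol
Q = 0.8481 × 96485 / 0.626 = 1.307×10^5 C
t = Q / I = 1.307×10^5 / 21.0 = 6224 s = 1.73 h

1.73 h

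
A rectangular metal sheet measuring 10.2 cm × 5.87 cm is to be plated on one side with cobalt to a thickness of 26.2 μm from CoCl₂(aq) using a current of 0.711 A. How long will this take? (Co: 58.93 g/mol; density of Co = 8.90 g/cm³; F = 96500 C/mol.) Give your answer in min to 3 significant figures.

107 min

Plated area = 10.2 × 5.87 = 59.87 cm²
Volume = 59.87 × 26.2×10⁻⁴ cm = 0.1569 cm³
m(Co) = 0.1569 × 8.90 = 1.396 g
n(Co) = 1.396 / 58.93 = 0.02369 mol; n(e⁻) = 2 × 0.02369 = 0.04738 mol
Q = 0.04738 × 96500 = 4572 C
t = 4572 / 0.711 = 6430 s = 107 min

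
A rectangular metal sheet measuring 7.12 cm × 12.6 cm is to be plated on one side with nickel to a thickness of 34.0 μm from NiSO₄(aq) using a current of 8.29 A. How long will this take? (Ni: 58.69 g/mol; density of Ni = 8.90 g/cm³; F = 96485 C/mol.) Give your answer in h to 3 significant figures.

Plated area = 7.12 × 12.6 = 89.71 cm²
Volume = 89.71 × 34.0×10⁻⁴ cm = 0.3050 cm³
m(Ni) = 0.3050 × 8.90 = 2.715 g
n(Ni) = 2.715 / 58.69 = 0.04626 mol; n(e⁻) = 2 × 0.04626 = 0.09252 mol
Q = 0.09252 × 96485 = 8927 C
t = 8927 / 8.29 = 1077 s = 0.299 h

0.299 h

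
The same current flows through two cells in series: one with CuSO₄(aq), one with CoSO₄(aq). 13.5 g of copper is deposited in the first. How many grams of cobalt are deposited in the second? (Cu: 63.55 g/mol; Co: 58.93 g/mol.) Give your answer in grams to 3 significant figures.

n(Cu) = 13.5 / 63.55 = 0.2124 mol
Cu²⁺ + 2e⁻ → Cu, so n(e⁻) = 2 × 0.2124 = 0.4248 mol
The cells are in series, so the same charge (and hence the same n(e⁻) = 0.4248 mol) passes through both.
Co²⁺ + 2e⁻ → Co, so n(Co) = 0.4248 / 2 = 0.2124 mol
m(Co) = 0.2124 × 58.93 = 12.5 g

12.5 g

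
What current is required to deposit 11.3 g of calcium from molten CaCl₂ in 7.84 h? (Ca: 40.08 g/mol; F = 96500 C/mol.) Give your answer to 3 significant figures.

1.93 A

n(Ca) = 11.3 / 40.08 = 0.2819 mol
Ca²⁺ + 2e⁻ → Ca, so n(e⁻) = 2 × 0.2819 = 0.5638 mol
Q = 0.5638 × 96500 = 54410 C
I = Q / t = 54410 / 28224 s = 1.93 A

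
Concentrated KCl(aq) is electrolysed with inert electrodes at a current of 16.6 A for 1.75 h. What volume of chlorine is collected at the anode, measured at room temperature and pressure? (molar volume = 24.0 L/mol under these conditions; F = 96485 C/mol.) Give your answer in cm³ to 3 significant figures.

13000 cm³

Q = It = 16.6 × 6300 = 1.046×10^5 C
Moles of electrons = 1.046×10^5 / 96485 = 1.084 mol
2Cl⁻ → Cl₂ + 2e⁻, so n(Cl₂) = 1.084 / 2 = 0.5420 mol
V = 0.5420 × 24.0 = 13.01 L
= 13000 cm³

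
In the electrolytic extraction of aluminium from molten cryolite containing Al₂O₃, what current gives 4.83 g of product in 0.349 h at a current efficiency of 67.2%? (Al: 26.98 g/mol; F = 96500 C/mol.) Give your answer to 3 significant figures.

n(Al) = 4.83 / 26.98 = 0.1790 mol
Al³⁺ + 3e⁻ → Al, so n(e⁻) = 3 × 0.1790 = 0.5370 mol
Q = 0.5370 × 96500 / 0.672 = 77110 C
I = Q / t = 77110 / 1256.4 s = 61.4 A

61.4 A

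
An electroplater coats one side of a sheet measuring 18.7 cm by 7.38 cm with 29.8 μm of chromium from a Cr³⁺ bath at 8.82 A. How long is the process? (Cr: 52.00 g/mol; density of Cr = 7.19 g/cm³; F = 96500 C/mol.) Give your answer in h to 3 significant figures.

0.518 h

Plated area = 18.7 × 7.38 = 138.0 cm²
Volume = 138.0 × 29.8×10⁻⁴ cm = 0.4112 cm³
m(Cr) = 0.4112 × 7.19 = 2.957 g
n(Cr) = 2.957 / 52.00 = 0.05687 mol; n(e⁻) = 3 × 0.05687 = 0.1706 mol
Q = 0.1706 × 96500 = 16460 C
t = 16460 / 8.82 = 1866 s = 0.518 h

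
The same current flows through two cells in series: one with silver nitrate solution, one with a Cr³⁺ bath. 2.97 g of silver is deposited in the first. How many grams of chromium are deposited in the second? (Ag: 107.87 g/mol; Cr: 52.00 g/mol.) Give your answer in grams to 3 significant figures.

n(Ag) = 2.97 / 107.87 = 0.02753 mol
Ag⁺ + e⁻ → Ag, so n(e⁻) = 0.02753 mol
The cells are in series, so the same charge (and hence the same n(e⁻) = 0.02753 mol) passes through both.
Cr³⁺ + 3e⁻ → Cr, so n(Cr) = 0.02753 / 3 = 0.009177 mol
m(Cr) = 0.009177 × 52.00 = 0.477 g

0.477 g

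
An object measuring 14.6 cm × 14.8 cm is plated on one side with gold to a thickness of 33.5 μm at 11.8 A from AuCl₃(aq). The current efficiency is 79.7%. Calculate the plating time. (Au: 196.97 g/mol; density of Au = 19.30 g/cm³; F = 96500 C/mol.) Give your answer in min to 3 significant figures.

36.4 min

Plated area = 14.6 × 14.8 = 216.1 cm²
Volume = 216.1 × 33.5×10⁻⁴ cm = 0.7239 cm³
m(Au) = 0.7239 × 19.30 = 13.97 g
n(Au) = 13.97 / 196.97 = 0.07092 mol; n(e⁻) = 3 × 0.07092 = 0.2128 mol
Q = 0.2128 × 96500 / 0.797 = 25770 C
t = 25770 / 11.8 = 2184 s = 36.4 min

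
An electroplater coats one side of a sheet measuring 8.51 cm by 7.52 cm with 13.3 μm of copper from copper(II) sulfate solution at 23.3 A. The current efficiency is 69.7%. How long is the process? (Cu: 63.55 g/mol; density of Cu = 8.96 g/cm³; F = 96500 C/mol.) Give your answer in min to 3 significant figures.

Plated area = 8.51 × 7.52 = 64.00 cm²
Volume = 64.00 × 13.3×10⁻⁴ cm = 0.08512 cm³
m(Cu) = 0.08512 × 8.96 = 0.7627 g
n(Cu) = 0.7627 / 63.55 = 0.01200 mol; n(e⁻) = 2 × 0.01200 = 0.02400 mol
Q = 0.02400 × 96500 / 0.697 = 3323 C
t = 3323 / 23.3 = 142.6 s = 2.38 min

2.38 min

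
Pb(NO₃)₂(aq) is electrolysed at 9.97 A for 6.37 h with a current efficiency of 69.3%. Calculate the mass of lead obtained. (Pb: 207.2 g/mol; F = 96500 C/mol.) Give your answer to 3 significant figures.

170 g

Q = 9.97 × 22932 = 2.286×10^5 C
n(e⁻) = 2.286×10^5 / 96500 = 2.369 mol
Pb²⁺ + 2e⁻ → Pb, so theoretical m(Pb) = 1.185 × 207.2 = 245.5 g
Actual mass = 69.3% × 245.5 = 170 g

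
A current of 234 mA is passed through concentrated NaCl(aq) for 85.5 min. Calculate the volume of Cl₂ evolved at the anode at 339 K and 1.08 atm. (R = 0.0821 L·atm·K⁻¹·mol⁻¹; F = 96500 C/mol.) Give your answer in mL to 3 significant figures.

160 mL

Charge passed = 0.234 × 5130 = 1200 C
n(e⁻) = Q/F = 1200/96500 = 0.01244 mol
2Cl⁻ → Cl₂ + 2e⁻, so n(Cl₂) = 0.01244 / 2 = 0.006220 mol
V = nRT/P = 0.006220 × 0.0821 × 339 / 1.08 = 0.1603 L
= 160 mL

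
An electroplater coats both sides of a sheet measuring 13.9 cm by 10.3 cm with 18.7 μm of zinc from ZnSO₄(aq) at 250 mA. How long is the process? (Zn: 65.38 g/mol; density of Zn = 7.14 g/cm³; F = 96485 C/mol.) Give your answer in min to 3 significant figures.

Plated area = 2 × 13.9 × 10.3 = 286.3 cm²
Volume = 286.3 × 18.7×10⁻⁴ cm = 0.5354 cm³
m(Zn) = 0.5354 × 7.14 = 3.823 g
n(Zn) = 3.823 / 65.38 = 0.05847 mol; n(e⁻) = 2 × 0.05847 = 0.1169 mol
Q = 0.1169 × 96485 = 11280 C
t = 11280 / 0.250 = 45120 s = 752 min

752 min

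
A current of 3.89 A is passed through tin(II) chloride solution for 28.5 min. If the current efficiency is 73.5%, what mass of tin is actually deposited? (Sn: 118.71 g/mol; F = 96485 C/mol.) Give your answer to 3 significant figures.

Q = 3.89 × 1710 = 6652 C
n(e⁻) = 6652 / 96485 = 0.06894 mol
Sn²⁺ + 2e⁻ → Sn, so theoretical m(Sn) = 0.03447 × 118.71 = 4.092 g
Actual mass = 73.5% × 4.092 = 3.01 g

3.01 g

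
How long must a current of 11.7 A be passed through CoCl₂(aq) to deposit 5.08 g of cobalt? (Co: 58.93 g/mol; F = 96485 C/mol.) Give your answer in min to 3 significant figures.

n(Co) = 5.08 / 58.93 = 0.08620 mol
Co²⁺ + 2e⁻ → Co, so n(e⁻) = 2 × 0.08620 = 0.1724 mol
Q = 0.1724 × 96485 = 16630 C
t = Q / I = 16630 / 11.7 = 1421 s = 23.7 min

23.7 min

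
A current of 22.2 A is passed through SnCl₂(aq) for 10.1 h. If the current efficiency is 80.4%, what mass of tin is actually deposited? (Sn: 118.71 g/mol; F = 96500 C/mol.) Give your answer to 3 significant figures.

Q = 22.2 × 36360 = 8.072×10^5 C
n(e⁻) = 8.072×10^5 / 96500 = 8.365 mol
Sn²⁺ + 2e⁻ → Sn, so theoretical m(Sn) = 4.183 × 118.71 = 496.6 g
Actual mass = 80.4% × 496.6 = 399 g

399 g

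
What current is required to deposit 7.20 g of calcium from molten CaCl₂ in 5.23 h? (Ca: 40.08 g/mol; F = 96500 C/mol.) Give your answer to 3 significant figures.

n(Ca) = 7.20 / 40.08 = 0.1796 mol
Ca²⁺ + 2e⁻ → Ca, so n(e⁻) = 2 × 0.1796 = 0.3592 mol
Q = 0.3592 × 96500 = 34660 C
I = Q / t = 34660 / 18828 s = 1.84 A

1.84 A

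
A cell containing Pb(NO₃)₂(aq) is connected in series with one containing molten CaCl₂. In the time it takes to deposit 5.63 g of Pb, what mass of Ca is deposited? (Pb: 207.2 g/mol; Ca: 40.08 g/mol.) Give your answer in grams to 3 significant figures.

1.09 g

n(Pb) = 5.63 / 207.2 = 0.02717 mol
Pb²⁺ + 2e⁻ → Pb, so n(e⁻) = 2 × 0.02717 = 0.05434 mol
Since the cells are in series, n(e⁻) in the Ca cell is also 0.05434 mol.
Ca²⁺ + 2e⁻ → Ca, so n(Ca) = 0.05434 / 2 = 0.02717 mol
m(Ca) = 0.02717 × 40.08 = 1.09 g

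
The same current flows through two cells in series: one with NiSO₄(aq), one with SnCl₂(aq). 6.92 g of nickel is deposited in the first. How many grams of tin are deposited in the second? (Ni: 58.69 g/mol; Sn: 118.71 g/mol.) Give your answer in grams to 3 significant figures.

14.0 g

n(Ni) = 6.92 / 58.69 = 0.1179 mol
Ni²⁺ + 2e⁻ → Ni, so n(e⁻) = 2 × 0.1179 = 0.2358 mol
The cells are in series, so the same charge (and hence the same n(e⁻) = 0.2358 mol) passes through both.
Sn²⁺ + 2e⁻ → Sn, so n(Sn) = 0.2358 / 2 = 0.1179 mol
m(Sn) = 0.1179 × 118.71 = 14.0 g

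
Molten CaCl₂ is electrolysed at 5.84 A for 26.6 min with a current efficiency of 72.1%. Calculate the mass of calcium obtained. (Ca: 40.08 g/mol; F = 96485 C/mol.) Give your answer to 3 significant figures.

1.40 g

Q = 5.84 × 1596 = 9321 C
n(e⁻) = 9321 / 96485 = 0.09661 mol
Ca²⁺ + 2e⁻ → Ca, so theoretical m(Ca) = 0.04831 × 40.08 = 1.936 g
Actual mass = 72.1% × 1.936 = 1.40 g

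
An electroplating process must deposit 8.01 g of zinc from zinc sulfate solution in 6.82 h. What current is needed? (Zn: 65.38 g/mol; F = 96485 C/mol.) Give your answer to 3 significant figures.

n(Zn) = 8.01 / 65.38 = 0.1225 mol
Zn²⁺ + 2e⁻ → Zn, so n(e⁻) = 2 × 0.1225 = 0.2450 mol
Q = 0.2450 × 96485 = 23640 C
I = Q / t = 23640 / 24552 s = 0.963 A

0.963 A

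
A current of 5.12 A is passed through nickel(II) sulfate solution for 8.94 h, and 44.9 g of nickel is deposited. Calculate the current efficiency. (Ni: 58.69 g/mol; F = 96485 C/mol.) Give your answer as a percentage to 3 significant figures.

Q = 5.12 × 32184 = 1.648×10^5 C
n(e⁻) = 1.648×10^5 / 96485 = 1.708 mol
Ni²⁺ + 2e⁻ → Ni, so theoretical n(Ni) = 0.8540 mol → 50.12 g
Efficiency = 44.9 / 50.12 = 0.8958 = 89.6%

89.6%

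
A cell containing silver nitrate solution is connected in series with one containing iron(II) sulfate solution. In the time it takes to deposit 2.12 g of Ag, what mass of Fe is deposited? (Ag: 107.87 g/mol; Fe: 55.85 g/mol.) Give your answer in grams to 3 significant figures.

0.549 g

n(Ag) = 2.12 / 107.87 = 0.01965 mol
Ag⁺ + e⁻ → Ag, so n(e⁻) = 0.01965 mol
Same current for the same time ⇒ same n(e⁻) = 0.01965 mol in both cells.
Fe²⁺ + 2e⁻ → Fe, so n(Fe) = 0.01965 / 2 = 0.009825 mol
m(Fe) = 0.009825 × 55.85 = 0.549 g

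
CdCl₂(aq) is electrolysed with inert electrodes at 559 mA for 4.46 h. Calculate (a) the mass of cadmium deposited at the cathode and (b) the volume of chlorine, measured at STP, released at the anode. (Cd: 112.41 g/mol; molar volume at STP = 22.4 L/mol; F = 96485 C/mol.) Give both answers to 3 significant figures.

5.23 g Cd; 1.04 L Cl₂

Q = 0.559 × 16056 = 8975 C; n(e⁻) = 8975 / 96485 = 0.09302 mol
Cathode: Cd²⁺ + 2e⁻ → Cd → n(Cd) = 0.09302/2 = 0.04651 mol → 5.23 g
Anode: 2Cl⁻ → Cl₂ + 2e⁻ → n(Cl₂) = 0.09302/2 = 0.04651 mol → 1.04 L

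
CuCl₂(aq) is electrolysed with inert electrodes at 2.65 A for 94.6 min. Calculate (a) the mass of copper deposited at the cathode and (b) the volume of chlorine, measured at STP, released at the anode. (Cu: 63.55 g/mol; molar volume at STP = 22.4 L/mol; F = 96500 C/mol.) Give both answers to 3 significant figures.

Q = 2.65 × 5676 = 15040 C; n(e⁻) = 15040 / 96500 = 0.1559 mol
Cathode: Cu²⁺ + 2e⁻ → Cu → n(Cu) = 0.1559/2 = 0.07795 mol → 4.95 g
Anode: 2Cl⁻ → Cl₂ + 2e⁻ → n(Cl₂) = 0.1559/2 = 0.07795 mol → 1.75 L

4.95 g Cu; 1.75 L Cl₂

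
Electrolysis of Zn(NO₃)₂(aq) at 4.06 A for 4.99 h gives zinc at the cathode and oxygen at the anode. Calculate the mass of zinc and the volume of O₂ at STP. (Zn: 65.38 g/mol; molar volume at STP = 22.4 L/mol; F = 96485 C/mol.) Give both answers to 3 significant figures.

24.7 g Zn; 4.23 L O₂

Q = 4.06 × 17964 = 72930 C; n(e⁻) = 72930 / 96485 = 0.7559 mol
Cathode: Zn²⁺ + 2e⁻ → Zn → n(Zn) = 0.7559/2 = 0.3780 mol → 24.7 g
Anode: 2H₂O → O₂ + 4H⁺ + 4e⁻ → n(O₂) = 0.7559/4 = 0.1890 mol → 4.23 L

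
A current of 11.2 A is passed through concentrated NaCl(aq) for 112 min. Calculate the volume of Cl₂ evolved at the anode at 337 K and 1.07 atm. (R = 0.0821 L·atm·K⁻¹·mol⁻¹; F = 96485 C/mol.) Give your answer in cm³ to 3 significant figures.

10100 cm³

Q = 11.2 A × 6720 s = 75260 C
n(e⁻) = Q/F = 75260/96485 = 0.7800 mol
2Cl⁻ → Cl₂ + 2e⁻, so n(Cl₂) = 0.7800 / 2 = 0.3900 mol
V = nRT/P = 0.3900 × 0.0821 × 337 / 1.07 = 10.08 L
= 10100 cm³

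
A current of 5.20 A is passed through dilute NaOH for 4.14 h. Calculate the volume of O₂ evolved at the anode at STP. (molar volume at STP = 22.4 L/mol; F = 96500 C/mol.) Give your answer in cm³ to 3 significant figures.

Q = 5.20 A × 14904 s = 77500 C
n(e⁻) = Q/F = 77500/96500 = 0.8031 mol
2H₂O → O₂ + 4H⁺ + 4e⁻, so n(O₂) = 0.8031 / 4 = 0.2008 mol
V = 0.2008 × 22.4 = 4.498 L
= 4500 cm³

4500 cm³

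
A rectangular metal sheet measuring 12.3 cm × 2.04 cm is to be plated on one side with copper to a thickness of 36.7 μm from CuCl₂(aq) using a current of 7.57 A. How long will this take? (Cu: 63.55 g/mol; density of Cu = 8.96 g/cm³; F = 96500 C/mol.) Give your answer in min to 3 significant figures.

Plated area = 12.3 × 2.04 = 25.09 cm²
Volume = 25.09 × 36.7×10⁻⁴ cm = 0.09208 cm³
m(Cu) = 0.09208 × 8.96 = 0.8250 g
n(Cu) = 0.8250 / 63.55 = 0.01298 mol; n(e⁻) = 2 × 0.01298 = 0.02596 mol
Q = 0.02596 × 96500 = 2505 C
t = 2505 / 7.57 = 330.9 s = 5.52 min

5.52 min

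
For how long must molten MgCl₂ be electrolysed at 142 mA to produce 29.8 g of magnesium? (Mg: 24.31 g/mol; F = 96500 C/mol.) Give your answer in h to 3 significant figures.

463 h

n(Mg) = 29.8 / 24.31 = 1.226 mol
Mg²⁺ + 2e⁻ → Mg, so n(e⁻) = 2 × 1.226 = 2.452 mol
Q = 2.452 × 96500 = 2.366×10^5 C
t = Q / I = 2.366×10^5 / 0.142 = 1.666×10^6 s = 463 h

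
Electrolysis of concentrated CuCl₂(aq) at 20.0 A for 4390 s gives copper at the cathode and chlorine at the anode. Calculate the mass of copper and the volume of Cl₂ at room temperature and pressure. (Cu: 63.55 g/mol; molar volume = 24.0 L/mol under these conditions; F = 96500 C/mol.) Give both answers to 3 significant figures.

Q = 20.0 × 4390 = 87800 C; n(e⁻) = 87800 / 96500 = 0.9098 mol
Cathode: Cu²⁺ + 2e⁻ → Cu → n(Cu) = 0.9098/2 = 0.4549 mol → 28.9 g
Anode: 2Cl⁻ → Cl₂ + 2e⁻ → n(Cl₂) = 0.9098/2 = 0.4549 mol → 10.9 L

28.9 g Cu; 10.9 L Cl₂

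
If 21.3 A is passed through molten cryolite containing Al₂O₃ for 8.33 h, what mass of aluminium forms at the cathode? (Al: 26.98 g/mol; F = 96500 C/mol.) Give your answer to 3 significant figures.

Q = 21.3 A × 29988 s = 6.387×10^5 C
n(e⁻) = 6.387×10^5 / 96500 = 6.619 mol
Al³⁺ + 3e⁻ → Al, so n(Al) = 6.619 / 3 = 2.206 mol
m = 2.206 × 26.98 = 59.5 g

59.5 g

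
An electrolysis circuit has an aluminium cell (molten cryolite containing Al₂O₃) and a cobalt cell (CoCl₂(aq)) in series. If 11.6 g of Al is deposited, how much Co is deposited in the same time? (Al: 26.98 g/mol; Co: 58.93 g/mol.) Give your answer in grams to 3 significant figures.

n(Al) = 11.6 / 26.98 = 0.4299 mol
Al³⁺ + 3e⁻ → Al, so n(e⁻) = 3 × 0.4299 = 1.290 mol
Same current for the same time ⇒ same n(e⁻) = 1.290 mol in both cells.
Co²⁺ + 2e⁻ → Co, so n(Co) = 1.290 / 2 = 0.6450 mol
m(Co) = 0.6450 × 58.93 = 38.0 g

38.0 g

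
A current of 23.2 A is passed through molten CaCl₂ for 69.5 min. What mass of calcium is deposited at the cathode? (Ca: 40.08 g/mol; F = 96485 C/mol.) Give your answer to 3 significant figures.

Charge passed = 23.2 × 4170 = 96740 C
Moles of electrons = 96740 / 96485 = 1.003 mol
Ca²⁺ + 2e⁻ → Ca, so n(Ca) = 1.003 / 2 = 0.5015 mol
m = 0.5015 × 40.08 = 20.1 g

20.1 g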